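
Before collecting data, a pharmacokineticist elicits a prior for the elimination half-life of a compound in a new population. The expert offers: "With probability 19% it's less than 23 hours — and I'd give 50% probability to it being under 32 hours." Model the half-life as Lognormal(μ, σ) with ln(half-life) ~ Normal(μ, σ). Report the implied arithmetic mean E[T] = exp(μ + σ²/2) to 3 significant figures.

E[T] ≈ 34.3 hours

If T ~ Lognormal(μ,σ) then ln T ~ Normal(μ,σ), so the p-quantile of ln T is μ + z_p·σ.
ln(23) = 3.135 and ln(32) = 3.466; z_{0.19} = -0.8779, z_{0.5} = 0.
σ = (3.466 − 3.135)/(0 − (-0.8779)) = 0.376.
μ = 3.135 − (-0.8779)·0.376 = 3.466.
E[T] = exp(μ + σ²/2) = exp(3.466 + 0.0708) = 34.3 hours.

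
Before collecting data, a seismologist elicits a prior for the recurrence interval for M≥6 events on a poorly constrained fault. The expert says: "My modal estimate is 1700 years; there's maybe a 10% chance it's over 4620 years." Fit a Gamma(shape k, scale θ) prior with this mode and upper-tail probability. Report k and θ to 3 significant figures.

Gamma(k,θ) with k>1 has mode (k−1)θ, so θ = 1700/(k−1).
Need P(X < 4620) = 0.9 with θ tied to k this way. Start at k = 2, θ = 1700: P(X<4620) ≈ 0.755.
Too low — raise k to concentrate. Iterating converges to k ≈ 2.91.
Then θ = 1700/(2.91−1) ≈ 888.

k ≈ 2.91, θ ≈ 888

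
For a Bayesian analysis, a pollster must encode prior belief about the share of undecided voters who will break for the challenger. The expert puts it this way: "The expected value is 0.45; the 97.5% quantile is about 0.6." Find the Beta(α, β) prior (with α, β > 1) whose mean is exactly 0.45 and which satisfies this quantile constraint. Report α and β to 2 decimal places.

With mean 0.45 fixed, write α = 0.45s, β = 0.55s where s = α+β.
Need P(θ < 0.6) = 0.975 under Beta(0.45s, 0.55s). Normal approximation: (q−m)/√(m(1−m)/s) ≈ z_{0.975} = 1.96, so s ≈ 0.45·0.55·(1.96)²/(0.6−0.45)² = 42.3.
At s = 42.3: P(θ<0.6) ≈ 0.975. Adjusting to match 0.975 gives s ≈ 42.09.
So α = 0.45·42.09 ≈ 18.94, β = 0.55·42.09 ≈ 23.15.

α ≈ 18.94, β ≈ 23.15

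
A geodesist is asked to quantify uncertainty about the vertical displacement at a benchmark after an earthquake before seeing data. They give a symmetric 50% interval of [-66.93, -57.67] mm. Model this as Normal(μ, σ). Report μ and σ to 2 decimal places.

μ = -62.30, σ = 6.86

A symmetric 50% interval runs μ ± z·σ with z = 0.6745.
Half-width = 4.63, so σ = 4.63/0.6745 = 6.86.
μ is the interval midpoint, -62.30.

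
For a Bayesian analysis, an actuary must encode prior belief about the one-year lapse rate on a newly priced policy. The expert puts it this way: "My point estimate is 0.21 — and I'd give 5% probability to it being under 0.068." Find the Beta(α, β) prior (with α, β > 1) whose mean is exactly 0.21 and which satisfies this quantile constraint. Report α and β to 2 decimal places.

α ≈ 3.20, β ≈ 12.05

With mean 0.21 fixed, write α = 0.21s, β = 0.79s where s = α+β.
Need P(θ < 0.068) = 0.05 under Beta(0.21s, 0.79s). Normal approximation: (q−m)/√(m(1−m)/s) ≈ z_{0.05} = -1.64, so s ≈ 0.21·0.79·(-1.64)²/(0.068−0.21)² = 22.3.
At s = 22.3: P(θ<0.068) ≈ 0.020. Adjusting to match 0.05 gives s ≈ 15.26.
So α = 0.21·15.26 ≈ 3.20, β = 0.79·15.26 ≈ 12.05.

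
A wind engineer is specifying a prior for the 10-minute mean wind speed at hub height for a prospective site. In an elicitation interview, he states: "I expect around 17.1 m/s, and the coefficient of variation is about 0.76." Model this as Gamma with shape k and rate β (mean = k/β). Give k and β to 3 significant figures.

k ≈ 1.73, β ≈ 0.101

For Gamma(k, rate β): mean = k/β, variance = k/β², so CV = 1/√k.
CV = 0.76, hence k = 1/CV² = 1.73.
Then β = k/mean = 1.73/17.1 = 0.101.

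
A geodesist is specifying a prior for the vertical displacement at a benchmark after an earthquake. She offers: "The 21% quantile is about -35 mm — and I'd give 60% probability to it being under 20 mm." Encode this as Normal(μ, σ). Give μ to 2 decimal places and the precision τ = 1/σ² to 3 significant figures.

μ = 6.85, τ = 0.000371

For Normal(μ,σ), the p-quantile is μ + z_p·σ. Here z_{0.21} = -0.8064, z_{0.6} = 0.2533.
So -35 = μ − 0.8064σ and 20 = μ + 0.2533σ.
Subtracting: σ = (20 − -35)/(0.2533 − (-0.8064)) = 51.90.
Then μ = -35 − (-0.8064)·51.90 = 6.85.
Precision τ = 1/σ² = 1/51.9² = 0.000371.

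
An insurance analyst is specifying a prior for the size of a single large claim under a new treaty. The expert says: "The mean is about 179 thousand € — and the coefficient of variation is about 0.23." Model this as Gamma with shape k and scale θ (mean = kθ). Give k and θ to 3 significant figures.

k ≈ 18.9, θ ≈ 9.47

For Gamma(k, scale θ): mean = kθ, variance = kθ², so CV = 1/√k.
CV = 0.23, hence k = 1/CV² = 18.9.
Then θ = mean/k = 179/18.9 = 9.47.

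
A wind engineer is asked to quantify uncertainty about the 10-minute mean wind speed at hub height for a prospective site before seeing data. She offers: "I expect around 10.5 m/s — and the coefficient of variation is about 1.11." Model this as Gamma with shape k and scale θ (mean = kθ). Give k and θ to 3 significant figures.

k ≈ 0.812, θ ≈ 12.9

For Gamma(k, scale θ): mean = kθ, variance = kθ², so CV = 1/√k.
CV = 1.11, hence k = 1/CV² = 0.812.
Then θ = mean/k = 10.5/0.812 = 12.9.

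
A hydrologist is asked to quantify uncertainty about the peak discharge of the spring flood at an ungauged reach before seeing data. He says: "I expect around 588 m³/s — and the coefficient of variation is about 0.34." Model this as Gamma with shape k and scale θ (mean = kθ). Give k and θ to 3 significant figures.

For Gamma(k, scale θ): mean = kθ, variance = kθ², so CV = 1/√k.
CV = 0.34, hence k = 1/CV² = 8.65.
Then θ = mean/k = 588/8.65 = 68.

k ≈ 8.65, θ ≈ 68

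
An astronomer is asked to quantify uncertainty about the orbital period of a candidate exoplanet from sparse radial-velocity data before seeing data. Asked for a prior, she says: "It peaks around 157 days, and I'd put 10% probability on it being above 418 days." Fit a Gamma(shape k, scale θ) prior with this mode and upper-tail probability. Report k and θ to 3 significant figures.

k ≈ 3, θ ≈ 78.6

Gamma(k,θ) with k>1 has mode (k−1)θ, so θ = 157/(k−1).
Need P(X < 418) = 0.9 with θ tied to k this way. Start at k = 2, θ = 157: P(X<418) ≈ 0.744.
Too low — raise k to concentrate. Iterating converges to k ≈ 3.
Then θ = 157/(3−1) ≈ 78.6.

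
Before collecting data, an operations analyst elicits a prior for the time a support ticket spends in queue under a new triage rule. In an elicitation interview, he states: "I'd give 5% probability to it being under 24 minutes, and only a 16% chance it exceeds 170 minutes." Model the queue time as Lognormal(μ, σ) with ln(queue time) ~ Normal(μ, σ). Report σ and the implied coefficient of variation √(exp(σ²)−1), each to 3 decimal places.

σ ≈ 0.742, CV ≈ 0.857

If T ~ Lognormal(μ,σ) then ln T ~ Normal(μ,σ), so the p-quantile of ln T is μ + z_p·σ.
ln(24) = 3.178 and ln(170) = 5.136; z_{0.05} = -1.645, z_{0.84} = 0.9945.
σ = (5.136 − 3.178)/(0.9945 − (-1.645)) = 0.742.
μ = 3.178 − (-1.645)·0.742 = 4.398.
CV = √(exp(σ²)−1) = √(exp(0.5502)−1) = 0.857.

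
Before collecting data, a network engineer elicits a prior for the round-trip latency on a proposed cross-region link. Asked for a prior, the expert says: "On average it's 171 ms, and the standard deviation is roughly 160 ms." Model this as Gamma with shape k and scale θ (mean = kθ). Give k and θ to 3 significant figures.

For Gamma(k, scale θ): mean = kθ, variance = kθ², so CV = 1/√k.
CV = SD/mean = 160/171 = 0.9357, hence k = 1/CV² = 1.14.
Then θ = mean/k = 171/1.14 = 150.

k ≈ 1.14, θ ≈ 150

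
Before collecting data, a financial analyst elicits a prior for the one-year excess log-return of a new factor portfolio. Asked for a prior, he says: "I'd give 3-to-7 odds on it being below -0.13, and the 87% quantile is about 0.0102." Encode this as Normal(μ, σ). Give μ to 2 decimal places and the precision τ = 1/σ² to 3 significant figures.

The p-quantile of Normal(μ,σ) is μ + z_p·σ, with z_{0.3} = -0.5244 and z_{0.87} = 1.126.
Eliminate σ: μ = (z₂·x₁ − z₁·x₂)/(z₂ − z₁) = (1.126·-0.13 − (-0.5244)·0.0102)/1.651 = -0.09.
Then σ = (x₂ − x₁)/(z₂ − z₁) = (0.0102 − -0.13)/1.651 = 0.08.
Precision τ = 1/σ² = 1/0.08493² = 139.

μ = -0.09, τ = 139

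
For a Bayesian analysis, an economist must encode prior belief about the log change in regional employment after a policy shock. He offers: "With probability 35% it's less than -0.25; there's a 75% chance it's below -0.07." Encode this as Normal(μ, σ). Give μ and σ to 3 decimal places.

For Normal(μ,σ), the p-quantile is μ + z_p·σ. Here z_{0.35} = -0.3853, z_{0.75} = 0.6745.
So -0.25 = μ − 0.3853σ and -0.07 = μ + 0.6745σ.
Subtracting: σ = (-0.07 − -0.25)/(0.6745 − (-0.3853)) = 0.170.
Then μ = -0.25 − (-0.3853)·0.170 = -0.185.

μ = -0.185, σ = 0.170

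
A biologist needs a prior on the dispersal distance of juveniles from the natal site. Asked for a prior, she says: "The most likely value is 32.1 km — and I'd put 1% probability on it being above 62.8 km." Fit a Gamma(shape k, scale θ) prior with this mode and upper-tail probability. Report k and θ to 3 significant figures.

Gamma(k,θ) with k>1 has mode (k−1)θ, so θ = 32.1/(k−1).
Need P(X < 62.8) = 0.99 with θ tied to k this way. Start at k = 2, θ = 32.1: P(X<62.8) ≈ 0.582.
Too low — raise k to concentrate. Iterating converges to k ≈ 12.
Then θ = 32.1/(12−1) ≈ 2.93.

k ≈ 12, θ ≈ 2.93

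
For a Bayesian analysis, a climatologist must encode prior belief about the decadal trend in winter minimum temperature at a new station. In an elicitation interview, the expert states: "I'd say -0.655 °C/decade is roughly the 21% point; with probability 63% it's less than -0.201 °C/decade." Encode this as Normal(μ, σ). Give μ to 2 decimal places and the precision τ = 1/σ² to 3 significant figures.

For Normal(μ,σ), the p-quantile is μ + z_p·σ. Here z_{0.21} = -0.8064, z_{0.63} = 0.3319.
So -0.655 = μ − 0.8064σ and -0.201 = μ + 0.3319σ.
Subtracting: σ = (-0.201 − -0.655)/(0.3319 − (-0.8064)) = 0.40.
Then μ = -0.655 − (-0.8064)·0.40 = -0.33.
Precision τ = 1/σ² = 1/0.3988² = 6.29.

μ = -0.33, τ = 6.29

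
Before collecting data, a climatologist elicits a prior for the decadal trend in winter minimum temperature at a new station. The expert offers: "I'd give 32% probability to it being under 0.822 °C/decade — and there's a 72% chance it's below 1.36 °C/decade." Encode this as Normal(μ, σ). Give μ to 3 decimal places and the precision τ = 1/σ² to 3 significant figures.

μ = 1.062, τ = 3.81

For Normal(μ,σ), the p-quantile is μ + z_p·σ. Here z_{0.32} = -0.4677, z_{0.72} = 0.5828.
So 0.822 = μ − 0.4677σ and 1.36 = μ + 0.5828σ.
Subtracting: σ = (1.36 − 0.822)/(0.5828 − (-0.4677)) = 0.512.
Then μ = 0.822 − (-0.4677)·0.512 = 1.062.
Precision τ = 1/σ² = 1/0.5121² = 3.81.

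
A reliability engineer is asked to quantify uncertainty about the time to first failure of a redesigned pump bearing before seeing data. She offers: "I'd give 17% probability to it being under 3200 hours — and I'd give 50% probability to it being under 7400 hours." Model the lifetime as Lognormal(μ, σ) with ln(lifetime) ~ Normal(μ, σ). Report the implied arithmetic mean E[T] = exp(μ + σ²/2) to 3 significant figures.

E[T] ≈ 10900 hours

If T ~ Lognormal(μ,σ) then ln T ~ Normal(μ,σ), so the p-quantile of ln T is μ + z_p·σ.
ln(3200) = 8.071 and ln(7400) = 8.909; z_{0.17} = -0.9542, z_{0.5} = 0.
σ = (8.909 − 8.071)/(0 − (-0.9542)) = 0.879.
μ = 8.071 − (-0.9542)·0.879 = 8.909.
E[T] = exp(μ + σ²/2) = exp(8.909 + 0.3860) = 10900 hours.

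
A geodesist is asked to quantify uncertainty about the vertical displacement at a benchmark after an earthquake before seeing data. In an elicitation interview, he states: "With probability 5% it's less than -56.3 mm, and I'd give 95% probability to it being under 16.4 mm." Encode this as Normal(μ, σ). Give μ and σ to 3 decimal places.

For Normal(μ,σ), the p-quantile is μ + z_p·σ. Here z_{0.05} = -1.645, z_{0.95} = 1.645.
So -56.3 = μ − 1.645σ and 16.4 = μ + 1.645σ.
Subtracting: σ = (16.4 − -56.3)/(1.645 − (-1.645)) = 22.099.
Then μ = -56.3 − (-1.645)·22.099 = -19.950.

μ = -19.950, σ = 22.099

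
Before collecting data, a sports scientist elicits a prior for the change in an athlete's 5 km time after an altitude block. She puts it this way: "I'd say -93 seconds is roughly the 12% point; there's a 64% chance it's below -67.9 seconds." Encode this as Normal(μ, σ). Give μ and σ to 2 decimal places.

μ = -73.77, σ = 16.37

The p-quantile of Normal(μ,σ) is μ + z_p·σ, with z_{0.12} = -1.175 and z_{0.64} = 0.3585.
Eliminate σ: μ = (z₂·x₁ − z₁·x₂)/(z₂ − z₁) = (0.3585·-93 − (-1.175)·-67.9)/1.533 = -73.77.
Then σ = (x₂ − x₁)/(z₂ − z₁) = (-67.9 − -93)/1.533 = 16.37.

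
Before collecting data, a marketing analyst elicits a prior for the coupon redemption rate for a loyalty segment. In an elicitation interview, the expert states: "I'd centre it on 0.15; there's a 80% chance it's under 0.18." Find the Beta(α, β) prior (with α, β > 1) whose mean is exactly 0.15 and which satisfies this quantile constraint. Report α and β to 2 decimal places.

α ≈ 14.18, β ≈ 80.37

With mean 0.15 fixed, write α = 0.15s, β = 0.85s where s = α+β.
Need P(θ < 0.18) = 0.8 under Beta(0.15s, 0.85s). Normal approximation: (q−m)/√(m(1−m)/s) ≈ z_{0.8} = 0.842, so s ≈ 0.15·0.85·(0.842)²/(0.18−0.15)² = 100.3.
At s = 100.3: P(θ<0.18) ≈ 0.806. Adjusting to match 0.8 gives s ≈ 94.56.
So α = 0.15·94.56 ≈ 14.18, β = 0.85·94.56 ≈ 80.37.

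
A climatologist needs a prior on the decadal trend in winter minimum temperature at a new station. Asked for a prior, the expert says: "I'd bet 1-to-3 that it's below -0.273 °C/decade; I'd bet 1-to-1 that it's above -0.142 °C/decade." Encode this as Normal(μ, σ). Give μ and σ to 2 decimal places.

The p-quantile of Normal(μ,σ) is μ + z_p·σ, with z_{0.25} = -0.6745 and z_{0.5} = 0.
Eliminate σ: μ = (z₂·x₁ − z₁·x₂)/(z₂ − z₁) = (0·-0.273 − (-0.6745)·-0.142)/0.6745 = -0.14.
Then σ = (x₂ − x₁)/(z₂ − z₁) = (-0.142 − -0.273)/0.6745 = 0.19.

μ = -0.14, σ = 0.19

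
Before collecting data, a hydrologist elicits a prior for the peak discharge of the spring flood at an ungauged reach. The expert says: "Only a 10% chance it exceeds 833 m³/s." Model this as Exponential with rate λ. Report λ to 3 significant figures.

λ ≈ 0.00276

P(T > 833.0) = e^(−λ·833.0) = 0.1, so λ = −ln(0.1)/833.0 = 0.00276.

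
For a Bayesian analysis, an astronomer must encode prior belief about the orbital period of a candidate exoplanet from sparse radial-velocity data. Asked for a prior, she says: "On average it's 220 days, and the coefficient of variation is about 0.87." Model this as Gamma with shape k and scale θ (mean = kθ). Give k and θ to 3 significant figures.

For Gamma(k, scale θ): mean = kθ, variance = kθ², so CV = 1/√k.
CV = 0.87, hence k = 1/CV² = 1.32.
Then θ = mean/k = 220/1.32 = 167.

k ≈ 1.32, θ ≈ 167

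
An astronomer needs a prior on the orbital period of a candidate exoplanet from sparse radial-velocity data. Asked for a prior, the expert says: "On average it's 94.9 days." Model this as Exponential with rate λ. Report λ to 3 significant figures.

λ ≈ 0.0105

Exponential mean = 1/λ, so λ = 1/94.9 = 0.0105.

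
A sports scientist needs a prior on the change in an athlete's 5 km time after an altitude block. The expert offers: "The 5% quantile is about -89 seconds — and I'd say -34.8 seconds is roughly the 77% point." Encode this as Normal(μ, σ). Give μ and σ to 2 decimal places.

The p-quantile of Normal(μ,σ) is μ + z_p·σ, with z_{0.05} = -1.645 and z_{0.77} = 0.7388.
Eliminate σ: μ = (z₂·x₁ − z₁·x₂)/(z₂ − z₁) = (0.7388·-89 − (-1.645)·-34.8)/2.384 = -51.60.
Then σ = (x₂ − x₁)/(z₂ − z₁) = (-34.8 − -89)/2.384 = 22.74.

μ = -51.60, σ = 22.74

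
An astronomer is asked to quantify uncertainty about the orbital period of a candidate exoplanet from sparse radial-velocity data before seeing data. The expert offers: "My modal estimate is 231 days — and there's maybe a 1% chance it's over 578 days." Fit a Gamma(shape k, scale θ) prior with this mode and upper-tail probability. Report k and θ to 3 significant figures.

k ≈ 6.58, θ ≈ 41.4

Gamma(k,θ) with k>1 has mode (k−1)θ, so θ = 231/(k−1).
Need P(X < 578) = 0.99 with θ tied to k this way. Start at k = 2, θ = 231: P(X<578) ≈ 0.713.
Too low — raise k to concentrate. Iterating converges to k ≈ 6.58.
Then θ = 231/(6.58−1) ≈ 41.4.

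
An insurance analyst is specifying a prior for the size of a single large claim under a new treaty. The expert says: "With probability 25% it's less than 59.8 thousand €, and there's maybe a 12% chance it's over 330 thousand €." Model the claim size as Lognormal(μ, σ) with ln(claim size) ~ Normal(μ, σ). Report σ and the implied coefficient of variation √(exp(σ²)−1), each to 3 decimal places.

σ ≈ 0.924, CV ≈ 1.160

If T ~ Lognormal(μ,σ) then ln T ~ Normal(μ,σ), so the p-quantile of ln T is μ + z_p·σ.
ln(59.8) = 4.091 and ln(330) = 5.799; z_{0.25} = -0.6745, z_{0.88} = 1.175.
σ = (5.799 − 4.091)/(1.175 − (-0.6745)) = 0.924.
μ = 4.091 − (-0.6745)·0.924 = 4.714.
CV = √(exp(σ²)−1) = √(exp(0.8529)−1) = 1.160.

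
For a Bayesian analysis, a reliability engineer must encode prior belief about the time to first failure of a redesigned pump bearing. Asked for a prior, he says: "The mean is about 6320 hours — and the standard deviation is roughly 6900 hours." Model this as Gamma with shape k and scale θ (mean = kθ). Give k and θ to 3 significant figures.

For Gamma(k, scale θ): mean = kθ, variance = kθ², so CV = 1/√k.
CV = SD/mean = 6900/6320 = 1.092, hence k = 1/CV² = 0.839.
Then θ = mean/k = 6320/0.839 = 7530.

k ≈ 0.839, θ ≈ 7530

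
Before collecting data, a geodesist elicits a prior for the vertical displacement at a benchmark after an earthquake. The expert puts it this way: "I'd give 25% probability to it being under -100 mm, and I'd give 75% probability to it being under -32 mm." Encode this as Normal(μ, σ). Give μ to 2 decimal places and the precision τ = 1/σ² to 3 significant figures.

μ = -66.00, τ = 0.000394

For Normal(μ,σ), the p-quantile is μ + z_p·σ. Here z_{0.25} = -0.6745, z_{0.75} = 0.6745.
So -100 = μ − 0.6745σ and -32 = μ + 0.6745σ.
Subtracting: σ = (-32 − -100)/(0.6745 − (-0.6745)) = 50.41.
Then μ = -100 − (-0.6745)·50.41 = -66.00.
Precision τ = 1/σ² = 1/50.41² = 0.000394.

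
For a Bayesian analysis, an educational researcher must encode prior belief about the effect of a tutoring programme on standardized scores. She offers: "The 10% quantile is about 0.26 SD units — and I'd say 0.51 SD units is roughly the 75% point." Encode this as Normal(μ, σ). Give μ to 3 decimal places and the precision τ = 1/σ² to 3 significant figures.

μ = 0.424, τ = 61.2

The p-quantile of Normal(μ,σ) is μ + z_p·σ, with z_{0.1} = -1.282 and z_{0.75} = 0.6745.
Eliminate σ: μ = (z₂·x₁ − z₁·x₂)/(z₂ − z₁) = (0.6745·0.26 − (-1.282)·0.51)/1.956 = 0.424.
Then σ = (x₂ − x₁)/(z₂ − z₁) = (0.51 − 0.26)/1.956 = 0.128.
Precision τ = 1/σ² = 1/0.1278² = 61.2.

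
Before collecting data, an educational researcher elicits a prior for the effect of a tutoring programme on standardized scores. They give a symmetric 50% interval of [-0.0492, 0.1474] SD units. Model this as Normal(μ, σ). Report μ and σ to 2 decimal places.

A symmetric 50% interval runs μ ± z·σ with z = 0.6745.
Half-width = 0.0983, so σ = 0.0983/0.6745 = 0.15.
μ is the interval midpoint, 0.05.

μ = 0.05, σ = 0.15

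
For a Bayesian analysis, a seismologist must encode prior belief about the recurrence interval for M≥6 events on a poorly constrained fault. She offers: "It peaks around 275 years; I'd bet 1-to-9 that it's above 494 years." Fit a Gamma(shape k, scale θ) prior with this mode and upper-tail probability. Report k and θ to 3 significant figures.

Gamma(k,θ) with k>1 has mode (k−1)θ, so θ = 275/(k−1).
Need P(X < 494) = 0.9 with θ tied to k this way. Start at k = 2, θ = 275: P(X<494) ≈ 0.536.
Too low — raise k to concentrate. Iterating converges to k ≈ 6.55.
Then θ = 275/(6.55−1) ≈ 49.6.

k ≈ 6.55, θ ≈ 49.6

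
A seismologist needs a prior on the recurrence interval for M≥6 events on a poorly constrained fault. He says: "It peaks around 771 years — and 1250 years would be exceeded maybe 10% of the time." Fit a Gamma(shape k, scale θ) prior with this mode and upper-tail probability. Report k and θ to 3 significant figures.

k ≈ 9.06, θ ≈ 95.6

Gamma(k,θ) with k>1 has mode (k−1)θ, so θ = 771/(k−1).
Need P(X < 1250) = 0.9 with θ tied to k this way. Start at k = 2, θ = 771: P(X<1250) ≈ 0.482.
Too low — raise k to concentrate. Iterating converges to k ≈ 9.06.
Then θ = 771/(9.06−1) ≈ 95.6.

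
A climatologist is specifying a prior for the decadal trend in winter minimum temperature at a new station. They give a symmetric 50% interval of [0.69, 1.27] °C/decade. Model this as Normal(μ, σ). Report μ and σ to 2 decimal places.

μ = 0.98, σ = 0.43

A symmetric 50% interval runs μ ± z·σ with z = 0.6745.
Half-width = 0.29, so σ = 0.29/0.6745 = 0.43.
μ is the interval midpoint, 0.98.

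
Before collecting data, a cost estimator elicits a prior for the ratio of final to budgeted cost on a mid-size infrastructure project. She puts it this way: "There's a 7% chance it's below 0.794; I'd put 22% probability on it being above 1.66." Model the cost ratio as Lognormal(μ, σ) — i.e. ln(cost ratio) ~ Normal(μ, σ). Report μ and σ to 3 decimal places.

μ ≈ 0.253, σ ≈ 0.328

If T ~ Lognormal(μ,σ) then ln T ~ Normal(μ,σ), so the p-quantile of ln T is μ + z_p·σ.
ln(0.794) = -0.2307 and ln(1.66) = 0.5068; z_{0.07} = -1.476, z_{0.78} = 0.7722.
σ = (0.5068 − -0.2307)/(0.7722 − (-1.476)) = 0.328.
μ = -0.2307 − (-1.476)·0.328 = 0.253.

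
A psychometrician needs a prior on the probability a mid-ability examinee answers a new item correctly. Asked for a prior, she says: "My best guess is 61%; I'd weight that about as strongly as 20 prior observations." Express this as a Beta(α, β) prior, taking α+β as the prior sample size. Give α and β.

Under the effective-sample-size interpretation, Beta(α, β) has prior mean α/(α+β) and prior sample size α+β.
So α+β = 20 and α/(α+β) = 0.61, giving α = 0.61·20 = 12.2 and β = 20 − 12.2 = 7.8.

α = 12.2, β = 7.8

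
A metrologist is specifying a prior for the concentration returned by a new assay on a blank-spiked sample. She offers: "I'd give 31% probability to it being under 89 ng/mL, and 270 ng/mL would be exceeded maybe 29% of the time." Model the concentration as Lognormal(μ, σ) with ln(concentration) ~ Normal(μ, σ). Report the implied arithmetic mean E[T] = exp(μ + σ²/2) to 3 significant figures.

If T ~ Lognormal(μ,σ) then ln T ~ Normal(μ,σ), so the p-quantile of ln T is μ + z_p·σ.
ln(89) = 4.489 and ln(270) = 5.598; z_{0.31} = -0.4959, z_{0.71} = 0.5534.
σ = (5.598 − 4.489)/(0.5534 − (-0.4959)) = 1.058.
μ = 4.489 − (-0.4959)·1.058 = 5.013.
E[T] = exp(μ + σ²/2) = exp(5.013 + 0.5594) = 263 ng/mL.

E[T] ≈ 263 ng/mL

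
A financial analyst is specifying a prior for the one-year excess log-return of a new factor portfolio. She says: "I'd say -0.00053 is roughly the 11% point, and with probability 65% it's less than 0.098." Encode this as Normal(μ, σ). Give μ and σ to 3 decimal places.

μ = 0.074, σ = 0.061

The p-quantile of Normal(μ,σ) is μ + z_p·σ, with z_{0.11} = -1.227 and z_{0.65} = 0.3853.
Eliminate σ: μ = (z₂·x₁ − z₁·x₂)/(z₂ − z₁) = (0.3853·-0.00053 − (-1.227)·0.098)/1.612 = 0.074.
Then σ = (x₂ − x₁)/(z₂ − z₁) = (0.098 − -0.00053)/1.612 = 0.061.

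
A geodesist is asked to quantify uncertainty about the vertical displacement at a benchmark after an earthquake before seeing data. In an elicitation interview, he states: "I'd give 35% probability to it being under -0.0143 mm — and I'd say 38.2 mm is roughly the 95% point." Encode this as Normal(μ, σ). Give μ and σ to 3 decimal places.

The p-quantile of Normal(μ,σ) is μ + z_p·σ, with z_{0.35} = -0.3853 and z_{0.95} = 1.645.
Eliminate σ: μ = (z₂·x₁ − z₁·x₂)/(z₂ − z₁) = (1.645·-0.0143 − (-0.3853)·38.2)/2.03 = 7.239.
Then σ = (x₂ − x₁)/(z₂ − z₁) = (38.2 − -0.0143)/2.03 = 18.823.

μ = 7.239, σ = 18.823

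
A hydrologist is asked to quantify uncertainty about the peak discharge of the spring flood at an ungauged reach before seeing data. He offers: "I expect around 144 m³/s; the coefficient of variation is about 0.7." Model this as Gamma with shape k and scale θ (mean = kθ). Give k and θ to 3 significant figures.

For Gamma(k, scale θ): mean = kθ, variance = kθ², so CV = 1/√k.
CV = 0.7, hence k = 1/CV² = 2.04.
Then θ = mean/k = 144/2.04 = 70.6.

k ≈ 2.04, θ ≈ 70.6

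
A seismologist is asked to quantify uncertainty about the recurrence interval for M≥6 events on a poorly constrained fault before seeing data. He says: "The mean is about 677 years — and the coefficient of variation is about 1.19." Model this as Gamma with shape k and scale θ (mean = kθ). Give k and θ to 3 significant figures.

k ≈ 0.706, θ ≈ 959

For Gamma(k, scale θ): mean = kθ, variance = kθ², so CV = 1/√k.
CV = 1.19, hence k = 1/CV² = 0.706.
Then θ = mean/k = 677/0.706 = 959.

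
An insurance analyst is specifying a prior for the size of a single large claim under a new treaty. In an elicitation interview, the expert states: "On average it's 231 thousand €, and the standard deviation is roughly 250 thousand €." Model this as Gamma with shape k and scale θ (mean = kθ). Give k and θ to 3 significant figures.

k ≈ 0.854, θ ≈ 271

For Gamma(k, scale θ): mean = kθ, variance = kθ², so CV = 1/√k.
CV = SD/mean = 250/231 = 1.082, hence k = 1/CV² = 0.854.
Then θ = mean/k = 231/0.854 = 271.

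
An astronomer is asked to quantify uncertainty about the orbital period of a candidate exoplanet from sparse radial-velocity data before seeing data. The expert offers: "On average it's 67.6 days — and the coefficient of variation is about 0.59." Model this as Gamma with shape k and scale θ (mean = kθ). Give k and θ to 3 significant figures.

k ≈ 2.87, θ ≈ 23.5

For Gamma(k, scale θ): mean = kθ, variance = kθ², so CV = 1/√k.
CV = 0.59, hence k = 1/CV² = 2.87.
Then θ = mean/k = 67.6/2.87 = 23.5.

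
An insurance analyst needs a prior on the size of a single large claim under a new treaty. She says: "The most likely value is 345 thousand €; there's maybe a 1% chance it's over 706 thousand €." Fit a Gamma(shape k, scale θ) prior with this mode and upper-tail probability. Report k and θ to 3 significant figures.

k ≈ 10.5, θ ≈ 36.2

Gamma(k,θ) with k>1 has mode (k−1)θ, so θ = 345/(k−1).
Need P(X < 706) = 0.99 with θ tied to k this way. Start at k = 2, θ = 345: P(X<706) ≈ 0.606.
Too low — raise k to concentrate. Iterating converges to k ≈ 10.5.
Then θ = 345/(10.5−1) ≈ 36.2.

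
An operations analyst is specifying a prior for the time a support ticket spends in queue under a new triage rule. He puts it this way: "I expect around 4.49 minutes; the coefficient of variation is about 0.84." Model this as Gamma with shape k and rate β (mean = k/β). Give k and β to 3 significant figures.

k ≈ 1.42, β ≈ 0.316

For Gamma(k, rate β): mean = k/β, variance = k/β², so CV = 1/√k.
CV = 0.84, hence k = 1/CV² = 1.42.
Then β = k/mean = 1.42/4.49 = 0.316.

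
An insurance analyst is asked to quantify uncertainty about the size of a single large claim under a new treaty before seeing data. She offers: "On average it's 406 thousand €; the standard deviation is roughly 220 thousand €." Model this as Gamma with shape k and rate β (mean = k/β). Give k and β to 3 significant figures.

For Gamma(k, rate β): mean = k/β, variance = k/β², so CV = 1/√k.
CV = SD/mean = 220/406 = 0.5419, hence k = 1/CV² = 3.41.
Then β = k/mean = 3.41/406 = 0.00839.

k ≈ 3.41, β ≈ 0.00839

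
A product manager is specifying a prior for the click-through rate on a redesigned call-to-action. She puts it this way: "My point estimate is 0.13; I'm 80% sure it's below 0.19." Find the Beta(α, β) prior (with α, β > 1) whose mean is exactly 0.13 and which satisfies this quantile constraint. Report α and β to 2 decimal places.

α ≈ 2.35, β ≈ 15.73

With mean 0.13 fixed, write α = 0.13s, β = 0.87s where s = α+β.
Need P(θ < 0.19) = 0.8 under Beta(0.13s, 0.87s). Normal approximation: (q−m)/√(m(1−m)/s) ≈ z_{0.8} = 0.842, so s ≈ 0.13·0.87·(0.842)²/(0.19−0.13)² = 22.3.
At s = 22.3: P(θ<0.19) ≈ 0.816. Adjusting to match 0.8 gives s ≈ 18.08.
So α = 0.13·18.08 ≈ 2.35, β = 0.87·18.08 ≈ 15.73.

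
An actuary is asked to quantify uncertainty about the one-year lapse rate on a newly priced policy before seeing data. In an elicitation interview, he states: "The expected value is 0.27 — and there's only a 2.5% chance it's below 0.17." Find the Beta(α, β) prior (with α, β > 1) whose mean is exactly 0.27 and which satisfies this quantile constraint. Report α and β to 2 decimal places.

α ≈ 17.51, β ≈ 47.35

With mean 0.27 fixed, write α = 0.27s, β = 0.73s where s = α+β.
Need P(θ < 0.17) = 0.025 under Beta(0.27s, 0.73s). Normal approximation: (q−m)/√(m(1−m)/s) ≈ z_{0.025} = -1.96, so s ≈ 0.27·0.73·(-1.96)²/(0.17−0.27)² = 75.7.
At s = 75.7: P(θ<0.17) ≈ 0.017. Adjusting to match 0.025 gives s ≈ 64.86.
So α = 0.27·64.86 ≈ 17.51, β = 0.73·64.86 ≈ 47.35.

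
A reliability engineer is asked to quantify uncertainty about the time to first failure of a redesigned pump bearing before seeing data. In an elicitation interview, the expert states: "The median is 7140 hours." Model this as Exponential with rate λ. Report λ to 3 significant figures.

Exponential median = ln 2 / λ, so λ = ln 2 / 7140.0 = 9.71e-05.

λ ≈ 9.71e-05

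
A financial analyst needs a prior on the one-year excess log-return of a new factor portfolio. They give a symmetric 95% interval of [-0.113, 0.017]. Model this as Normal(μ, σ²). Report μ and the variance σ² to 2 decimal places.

A symmetric 95% interval runs μ ± z·σ with z = 1.96.
Half-width = 0.065, so σ = 0.065/1.96 = 0.033 and σ² = 0.00.
μ is the interval midpoint, -0.05.

μ = -0.05, σ² = 0.00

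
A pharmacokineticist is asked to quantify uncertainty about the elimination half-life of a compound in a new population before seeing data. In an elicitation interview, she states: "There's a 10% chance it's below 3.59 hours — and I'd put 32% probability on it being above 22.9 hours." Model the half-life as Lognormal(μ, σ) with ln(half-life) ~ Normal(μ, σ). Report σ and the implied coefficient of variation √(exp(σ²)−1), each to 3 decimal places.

σ ≈ 1.059, CV ≈ 1.439

If T ~ Lognormal(μ,σ) then ln T ~ Normal(μ,σ), so the p-quantile of ln T is μ + z_p·σ.
ln(3.59) = 1.278 and ln(22.9) = 3.131; z_{0.1} = -1.282, z_{0.68} = 0.4677.
σ = (3.131 − 1.278)/(0.4677 − (-1.282)) = 1.059.
μ = 1.278 − (-1.282)·1.059 = 2.636.
CV = √(exp(σ²)−1) = √(exp(1.1221)−1) = 1.439.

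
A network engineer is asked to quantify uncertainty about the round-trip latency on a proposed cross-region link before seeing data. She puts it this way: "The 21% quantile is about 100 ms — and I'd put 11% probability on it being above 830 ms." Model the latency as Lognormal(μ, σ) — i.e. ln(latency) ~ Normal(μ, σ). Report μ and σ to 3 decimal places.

μ ≈ 5.445, σ ≈ 1.041

If T ~ Lognormal(μ,σ) then ln T ~ Normal(μ,σ), so the p-quantile of ln T is μ + z_p·σ.
ln(100) = 4.605 and ln(830) = 6.721; z_{0.21} = -0.8064, z_{0.89} = 1.227.
σ = (6.721 − 4.605)/(1.227 − (-0.8064)) = 1.041.
μ = 4.605 − (-0.8064)·1.041 = 5.445.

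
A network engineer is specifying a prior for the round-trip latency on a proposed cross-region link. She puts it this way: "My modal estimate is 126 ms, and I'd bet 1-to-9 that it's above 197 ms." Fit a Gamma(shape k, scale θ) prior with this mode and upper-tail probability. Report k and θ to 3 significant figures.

Gamma(k,θ) with k>1 has mode (k−1)θ, so θ = 126/(k−1).
Need P(X < 197) = 0.9 with θ tied to k this way. Start at k = 2, θ = 126: P(X<197) ≈ 0.463.
Too low — raise k to concentrate. Iterating converges to k ≈ 10.4.
Then θ = 126/(10.4−1) ≈ 13.4.

k ≈ 10.4, θ ≈ 13.4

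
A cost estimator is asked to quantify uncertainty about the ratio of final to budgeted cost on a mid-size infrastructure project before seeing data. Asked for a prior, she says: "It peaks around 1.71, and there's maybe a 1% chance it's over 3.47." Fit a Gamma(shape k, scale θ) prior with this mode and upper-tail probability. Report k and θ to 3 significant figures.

Gamma(k,θ) with k>1 has mode (k−1)θ, so θ = 1.71/(k−1).
Need P(X < 3.47) = 0.99 with θ tied to k this way. Start at k = 2, θ = 1.71: P(X<3.47) ≈ 0.602.
Too low — raise k to concentrate. Iterating converges to k ≈ 10.8.
Then θ = 1.71/(10.8−1) ≈ 0.175.

k ≈ 10.8, θ ≈ 0.175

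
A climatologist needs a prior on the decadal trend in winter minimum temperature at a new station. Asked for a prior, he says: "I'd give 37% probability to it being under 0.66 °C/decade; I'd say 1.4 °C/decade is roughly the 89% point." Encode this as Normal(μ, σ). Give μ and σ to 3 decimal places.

μ = 0.818, σ = 0.475

For Normal(μ,σ), the p-quantile is μ + z_p·σ. Here z_{0.37} = -0.3319, z_{0.89} = 1.227.
So 0.66 = μ − 0.3319σ and 1.4 = μ + 1.227σ.
Subtracting: σ = (1.4 − 0.66)/(1.227 − (-0.3319)) = 0.475.
Then μ = 0.66 − (-0.3319)·0.475 = 0.818.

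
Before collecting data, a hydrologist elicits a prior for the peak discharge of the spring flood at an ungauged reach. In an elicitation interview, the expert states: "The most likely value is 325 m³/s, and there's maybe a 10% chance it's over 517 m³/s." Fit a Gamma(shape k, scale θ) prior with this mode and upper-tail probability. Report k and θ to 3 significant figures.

Gamma(k,θ) with k>1 has mode (k−1)θ, so θ = 325/(k−1).
Need P(X < 517) = 0.9 with θ tied to k this way. Start at k = 2, θ = 325: P(X<517) ≈ 0.472.
Too low — raise k to concentrate. Iterating converges to k ≈ 9.71.
Then θ = 325/(9.71−1) ≈ 37.3.

k ≈ 9.71, θ ≈ 37.3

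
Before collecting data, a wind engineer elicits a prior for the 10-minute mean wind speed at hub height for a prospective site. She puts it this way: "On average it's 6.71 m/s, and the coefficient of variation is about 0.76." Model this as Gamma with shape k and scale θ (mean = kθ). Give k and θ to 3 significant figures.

For Gamma(k, scale θ): mean = kθ, variance = kθ², so CV = 1/√k.
CV = 0.76, hence k = 1/CV² = 1.73.
Then θ = mean/k = 6.71/1.73 = 3.88.

k ≈ 1.73, θ ≈ 3.88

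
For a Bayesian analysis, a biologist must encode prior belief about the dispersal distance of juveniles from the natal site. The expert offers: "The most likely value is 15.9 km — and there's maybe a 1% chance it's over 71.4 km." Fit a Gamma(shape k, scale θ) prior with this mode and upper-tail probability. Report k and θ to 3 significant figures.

Gamma(k,θ) with k>1 has mode (k−1)θ, so θ = 15.9/(k−1).
Need P(X < 71.4) = 0.99 with θ tied to k this way. Start at k = 2, θ = 15.9: P(X<71.4) ≈ 0.938.
Too low — raise k to concentrate. Iterating converges to k ≈ 2.79.
Then θ = 15.9/(2.79−1) ≈ 8.87.

k ≈ 2.79, θ ≈ 8.87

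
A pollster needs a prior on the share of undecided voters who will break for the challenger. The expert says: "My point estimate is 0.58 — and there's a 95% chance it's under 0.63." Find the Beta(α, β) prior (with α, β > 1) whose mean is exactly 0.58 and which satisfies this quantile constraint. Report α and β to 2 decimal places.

α ≈ 150.26, β ≈ 108.81

With mean 0.58 fixed, write α = 0.58s, β = 0.42s where s = α+β.
Need P(θ < 0.63) = 0.95 under Beta(0.58s, 0.42s). Normal approximation: (q−m)/√(m(1−m)/s) ≈ z_{0.95} = 1.64, so s ≈ 0.58·0.42·(1.64)²/(0.63−0.58)² = 263.6.
At s = 263.6: P(θ<0.63) ≈ 0.951. Adjusting to match 0.95 gives s ≈ 259.08.
So α = 0.58·259.08 ≈ 150.26, β = 0.42·259.08 ≈ 108.81.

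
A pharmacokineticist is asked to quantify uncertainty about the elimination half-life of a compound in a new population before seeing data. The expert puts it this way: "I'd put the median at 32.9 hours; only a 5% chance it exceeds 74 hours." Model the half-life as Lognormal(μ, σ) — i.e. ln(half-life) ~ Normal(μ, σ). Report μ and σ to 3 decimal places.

μ ≈ 3.493, σ ≈ 0.493

If T ~ Lognormal(μ,σ) then ln T ~ Normal(μ,σ), so the p-quantile of ln T is μ + z_p·σ.
ln(32.9) = 3.493 and ln(74) = 4.304; z_{0.5} = 0, z_{0.95} = 1.645.
σ = (4.304 − 3.493)/(1.645 − (0)) = 0.493.
μ = 3.493 − (0)·0.493 = 3.493.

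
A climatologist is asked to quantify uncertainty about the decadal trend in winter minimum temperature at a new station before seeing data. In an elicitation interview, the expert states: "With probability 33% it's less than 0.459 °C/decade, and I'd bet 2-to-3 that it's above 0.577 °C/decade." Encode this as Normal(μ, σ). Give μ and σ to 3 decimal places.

For Normal(μ,σ), the p-quantile is μ + z_p·σ. Here z_{0.33} = -0.4399, z_{0.6} = 0.2533.
So 0.459 = μ − 0.4399σ and 0.577 = μ + 0.2533σ.
Subtracting: σ = (0.577 − 0.459)/(0.2533 − (-0.4399)) = 0.170.
Then μ = 0.459 − (-0.4399)·0.170 = 0.534.

μ = 0.534, σ = 0.170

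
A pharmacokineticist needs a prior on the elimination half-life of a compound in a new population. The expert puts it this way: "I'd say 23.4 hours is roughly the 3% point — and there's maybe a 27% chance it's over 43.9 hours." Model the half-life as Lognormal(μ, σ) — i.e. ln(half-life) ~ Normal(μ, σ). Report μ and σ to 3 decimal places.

If T ~ Lognormal(μ,σ) then ln T ~ Normal(μ,σ), so the p-quantile of ln T is μ + z_p·σ.
ln(23.4) = 3.153 and ln(43.9) = 3.782; z_{0.03} = -1.881, z_{0.73} = 0.6128.
σ = (3.782 − 3.153)/(0.6128 − (-1.881)) = 0.252.
μ = 3.153 − (-1.881)·0.252 = 3.627.

μ ≈ 3.627, σ ≈ 0.252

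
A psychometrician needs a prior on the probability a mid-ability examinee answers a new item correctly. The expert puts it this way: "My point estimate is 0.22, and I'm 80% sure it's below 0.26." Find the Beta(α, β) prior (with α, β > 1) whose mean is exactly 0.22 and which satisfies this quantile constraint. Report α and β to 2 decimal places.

With mean 0.22 fixed, write α = 0.22s, β = 0.78s where s = α+β.
Need P(θ < 0.26) = 0.8 under Beta(0.22s, 0.78s). Normal approximation: (q−m)/√(m(1−m)/s) ≈ z_{0.8} = 0.842, so s ≈ 0.22·0.78·(0.842)²/(0.26−0.22)² = 76.0.
At s = 76.0: P(θ<0.26) ≈ 0.805. Adjusting to match 0.8 gives s ≈ 72.75.
So α = 0.22·72.75 ≈ 16.01, β = 0.78·72.75 ≈ 56.75.

α ≈ 16.01, β ≈ 56.75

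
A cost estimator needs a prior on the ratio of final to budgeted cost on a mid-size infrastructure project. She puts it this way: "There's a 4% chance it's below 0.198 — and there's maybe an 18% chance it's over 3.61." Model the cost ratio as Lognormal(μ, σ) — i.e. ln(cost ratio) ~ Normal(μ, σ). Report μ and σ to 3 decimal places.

If T ~ Lognormal(μ,σ) then ln T ~ Normal(μ,σ), so the p-quantile of ln T is μ + z_p·σ.
ln(0.198) = -1.619 and ln(3.61) = 1.284; z_{0.04} = -1.751, z_{0.82} = 0.9154.
σ = (1.284 − -1.619)/(0.9154 − (-1.751)) = 1.089.
μ = -1.619 − (-1.751)·1.089 = 0.287.

μ ≈ 0.287, σ ≈ 1.089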